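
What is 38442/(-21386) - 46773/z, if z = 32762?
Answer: -1129862091/350324066 ≈ -3.2252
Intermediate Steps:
38442/(-21386) - 46773/z = 38442/(-21386) - 46773/32762 = 38442*(-1/21386) - 46773*1/32762 = -19221/10693 - 46773/32762 = -1129862091/350324066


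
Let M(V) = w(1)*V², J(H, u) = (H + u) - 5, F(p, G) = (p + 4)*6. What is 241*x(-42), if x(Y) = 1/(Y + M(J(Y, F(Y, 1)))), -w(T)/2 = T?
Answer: -241/151292 ≈ -0.0015929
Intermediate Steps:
w(T) = -2*T
F(p, G) = 24 + 6*p (F(p, G) = (4 + p)*6 = 24 + 6*p)
J(H, u) = -5 + H + u
M(V) = -2*V² (M(V) = (-2*1)*V² = -2*V²)
x(Y) = 1/(Y - 2*(19 + 7*Y)²) (x(Y) = 1/(Y - 2*(-5 + Y + (24 + 6*Y))²) = 1/(Y - 2*(19 + 7*Y)²))
241*x(-42) = 241/(-42 - 2*(19 + 7*(-42))²) = 241/(-42 - 2*(19 - 294)²) = 241/(-42 - 2*(-275)²) = 241/(-42 - 2*75625) = 241/(-42 - 151250) = 241/(-151292) = 241*(-1/151292) = -241/151292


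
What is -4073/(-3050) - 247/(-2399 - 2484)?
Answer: 1086411/783850 ≈ 1.3860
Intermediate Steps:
-4073/(-3050) - 247/(-2399 - 2484) = -4073*(-1/3050) - 247/(-4883) = 4073/3050 - 247*(-1/4883) = 4073/3050 + 13/257 = 1086411/783850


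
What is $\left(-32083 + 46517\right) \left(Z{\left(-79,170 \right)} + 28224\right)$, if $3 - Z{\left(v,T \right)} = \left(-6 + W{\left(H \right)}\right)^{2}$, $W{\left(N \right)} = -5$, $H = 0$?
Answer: $405682004$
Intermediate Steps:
$Z{\left(v,T \right)} = -118$ ($Z{\left(v,T \right)} = 3 - \left(-6 - 5\right)^{2} = 3 - \left(-11\right)^{2} = 3 - 121 = -118$)
$\left(-32083 + 46517\right) \left(Z{\left(-79,170 \right)} + 28224\right) = \left(-32083 + 46517\right) \left(-118 + 28224\right) = 14434 \cdot 28106 = 405682004$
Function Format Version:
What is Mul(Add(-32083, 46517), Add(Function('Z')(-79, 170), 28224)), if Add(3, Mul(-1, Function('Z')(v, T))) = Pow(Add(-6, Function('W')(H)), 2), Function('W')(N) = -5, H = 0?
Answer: 405682004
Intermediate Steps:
Function('Z')(v, T) = -118 (Function('Z')(v, T) = Add(3, Mul(-1, Pow(Add(-6, -5), 2))) = Add(3, Mul(-1, Pow(-11, 2))) = Add(3, Mul(-1, 121)) = Add(3, -121) = -118)
Mul(Add(-32083, 46517), Add(Function('Z')(-79, 170), 28224)) = Mul(Add(-32083, 46517), Add(-118, 28224)) = Mul(14434, 28106) = 405682004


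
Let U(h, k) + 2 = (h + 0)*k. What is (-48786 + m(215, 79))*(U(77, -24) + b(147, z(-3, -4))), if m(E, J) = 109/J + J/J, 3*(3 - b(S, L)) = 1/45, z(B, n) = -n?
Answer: 960956045476/10665 ≈ 9.0104e+7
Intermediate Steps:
U(h, k) = -2 + h*k (U(h, k) = -2 + (h + 0)*k = -2 + h*k)
b(S, L) = 404/135 (b(S, L) = 3 - 1/3/45 = 3 - 1/3*1/45 = 3 - 1/135 = 404/135)
m(E, J) = 1 + 109/J (m(E, J) = 109/J + 1 = 1 + 109/J)
(-48786 + m(215, 79))*(U(77, -24) + b(147, z(-3, -4))) = (-48786 + (109 + 79)/79)*((-2 + 77*(-24)) + 404/135) = (-48786 + (1/79)*188)*((-2 - 1848) + 404/135) = (-48786 + 188/79)*(-1850 + 404/135) = -3853906/79*(-249346/135) = 960956045476/10665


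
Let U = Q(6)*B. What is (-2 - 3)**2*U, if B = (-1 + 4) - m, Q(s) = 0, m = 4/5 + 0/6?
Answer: 0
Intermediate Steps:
m = 4/5 (m = 4*(1/5) + 0*(1/6) = 4/5 + 0 = 4/5 ≈ 0.80000)
B = 11/5 (B = (-1 + 4) - 1*4/5 = 3 - 4/5 = 11/5 ≈ 2.2000)
U = 0 (U = 0*(11/5) = 0)
(-2 - 3)**2*U = (-2 - 3)**2*0 = (-5)**2*0 = 25*0 = 0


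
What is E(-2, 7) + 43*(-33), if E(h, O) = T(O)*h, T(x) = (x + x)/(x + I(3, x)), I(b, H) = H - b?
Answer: -15637/11 ≈ -1421.5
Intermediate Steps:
T(x) = 2*x/(-3 + 2*x) (T(x) = (x + x)/(x + (x - 1*3)) = (2*x)/(x + (x - 3)) = (2*x)/(x + (-3 + x)) = (2*x)/(-3 + 2*x) = 2*x/(-3 + 2*x))
E(h, O) = 2*O*h/(-3 + 2*O) (E(h, O) = (2*O/(-3 + 2*O))*h = 2*O*h/(-3 + 2*O))
E(-2, 7) + 43*(-33) = 2*7*(-2)/(-3 + 2*7) + 43*(-33) = 2*7*(-2)/(-3 + 14) - 1419 = 2*7*(-2)/11 - 1419 = 2*7*(-2)*(1/11) - 1419 = -28/11 - 1419 = -15637/11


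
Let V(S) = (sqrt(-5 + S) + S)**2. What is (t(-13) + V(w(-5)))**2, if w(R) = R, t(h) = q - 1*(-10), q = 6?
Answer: -39 - 620*I*sqrt(10) ≈ -39.0 - 1960.6*I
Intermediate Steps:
t(h) = 16 (t(h) = 6 - 1*(-10) = 6 + 10 = 16)
V(S) = (S + sqrt(-5 + S))**2
(t(-13) + V(w(-5)))**2 = (16 + (-5 + sqrt(-5 - 5))**2)**2 = (16 + (-5 + sqrt(-10))**2)**2 = (16 + (-5 + I*sqrt(10))**2)**2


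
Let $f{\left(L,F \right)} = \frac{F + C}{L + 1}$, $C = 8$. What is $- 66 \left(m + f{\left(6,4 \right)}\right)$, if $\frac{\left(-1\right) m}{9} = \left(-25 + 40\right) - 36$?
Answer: $- \frac{88110}{7} \approx -12587.0$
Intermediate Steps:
$f{\left(L,F \right)} = \frac{8 + F}{1 + L}$ ($f{\left(L,F \right)} = \frac{F + 8}{L + 1} = \frac{8 + F}{1 + L}$)
$m = 189$ ($m = - 9 \left(\left(-25 + 40\right) - 36\right) = - 9 \left(15 - 36\right) = \left(-9\right) \left(-21\right) = 189$)
$- 66 \left(m + f{\left(6,4 \right)}\right) = - 66 \left(189 + \frac{8 + 4}{1 + 6}\right) = - 66 \left(189 + \frac{1}{7} \cdot 12\right) = - 66 \left(189 + \frac{12}{7}\right) = \left(-66\right) \frac{1335}{7} = - \frac{88110}{7}$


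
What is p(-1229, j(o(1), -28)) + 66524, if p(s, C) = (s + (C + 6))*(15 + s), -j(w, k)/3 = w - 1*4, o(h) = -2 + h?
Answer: 1533036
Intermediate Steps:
j(w, k) = 12 - 3*w (j(w, k) = -3*(w - 1*4) = -3*(w - 4) = -3*(-4 + w) = 12 - 3*w)
p(s, C) = (15 + s)*(6 + C + s) (p(s, C) = (s + (6 + C))*(15 + s) = (6 + C + s)*(15 + s) = (15 + s)*(6 + C + s))
p(-1229, j(o(1), -28)) + 66524 = (90 + (-1229)**2 + 15*(12 - 3*(-2 + 1)) + 21*(-1229) + (12 - 3*(-2 + 1))*(-1229)) + 66524 = (90 + 1510441 + 15*(12 - 3*(-1)) - 25809 + (12 - 3*(-1))*(-1229)) + 66524 = (90 + 1510441 + 15*(12 + 3) - 25809 + (12 + 3)*(-1229)) + 66524 = (90 + 1510441 + 15*15 - 25809 + 15*(-1229)) + 66524 = (90 + 1510441 + 225 - 25809 - 18435) + 66524 = 1466512 + 66524 = 1533036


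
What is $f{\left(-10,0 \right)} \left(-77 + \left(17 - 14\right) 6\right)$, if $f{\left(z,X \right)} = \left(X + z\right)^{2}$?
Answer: $-5900$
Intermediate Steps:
$f{\left(-10,0 \right)} \left(-77 + \left(17 - 14\right) 6\right) = \left(0 - 10\right)^{2} \left(-77 + \left(17 - 14\right) 6\right) = \left(-10\right)^{2} \left(-77 + 3 \cdot 6\right) = 100 \left(-77 + 18\right) = 100 \left(-59\right) = -5900$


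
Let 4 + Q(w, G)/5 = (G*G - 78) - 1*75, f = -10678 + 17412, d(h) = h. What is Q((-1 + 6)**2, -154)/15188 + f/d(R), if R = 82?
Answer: 55967591/622708 ≈ 89.878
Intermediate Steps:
f = 6734
Q(w, G) = -785 + 5*G**2 (Q(w, G) = -20 + 5*((G*G - 78) - 1*75) = -20 + 5*((G**2 - 78) - 75) = -20 + 5*((-78 + G**2) - 75) = -20 + 5*(-153 + G**2) = -20 + (-765 + 5*G**2) = -785 + 5*G**2)
Q((-1 + 6)**2, -154)/15188 + f/d(R) = (-785 + 5*(-154)**2)/15188 + 6734/82 = (-785 + 5*23716)*(1/15188) + 6734*(1/82) = (-785 + 118580)*(1/15188) + 3367/41 = 117795*(1/15188) + 3367/41 = 117795/15188 + 3367/41 = 55967591/622708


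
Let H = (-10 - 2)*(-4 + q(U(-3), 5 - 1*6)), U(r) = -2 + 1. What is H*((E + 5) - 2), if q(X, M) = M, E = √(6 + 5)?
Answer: 180 + 60*√11 ≈ 379.00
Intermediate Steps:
E = √11 ≈ 3.3166
U(r) = -1
H = 60 (H = (-10 - 2)*(-4 + (5 - 1*6)) = -12*(-4 + (5 - 6)) = -12*(-4 - 1) = -12*(-5) = 60)
H*((E + 5) - 2) = 60*((√11 + 5) - 2) = 60*((5 + √11) - 2) = 60*(3 + √11) = 180 + 60*√11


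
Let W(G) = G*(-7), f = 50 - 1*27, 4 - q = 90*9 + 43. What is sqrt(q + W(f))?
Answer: I*sqrt(1010) ≈ 31.78*I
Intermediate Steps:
q = -849 (q = 4 - (90*9 + 43) = 4 - (810 + 43) = 4 - 1*853 = 4 - 853 = -849)
f = 23 (f = 50 - 27 = 23)
W(G) = -7*G
sqrt(q + W(f)) = sqrt(-849 - 7*23) = sqrt(-849 - 161) = sqrt(-1010) = I*sqrt(1010)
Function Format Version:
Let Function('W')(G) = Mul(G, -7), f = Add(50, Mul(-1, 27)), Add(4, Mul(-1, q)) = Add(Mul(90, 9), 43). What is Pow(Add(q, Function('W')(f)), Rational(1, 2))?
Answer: Mul(I, Pow(1010, Rational(1, 2))) ≈ Mul(31.780, I)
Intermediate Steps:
q = -849 (q = Add(4, Mul(-1, Add(Mul(90, 9), 43))) = Add(4, Mul(-1, Add(810, 43))) = Add(4, Mul(-1, 853)) = Add(4, -853) = -849)
f = 23 (f = Add(50, -27) = 23)
Function('W')(G) = Mul(-7, G)
Pow(Add(q, Function('W')(f)), Rational(1, 2)) = Pow(Add(-849, Mul(-7, 23)), Rational(1, 2)) = Pow(Add(-849, -161), Rational(1, 2)) = Pow(-1010, Rational(1, 2)) = Mul(I, Pow(1010, Rational(1, 2)))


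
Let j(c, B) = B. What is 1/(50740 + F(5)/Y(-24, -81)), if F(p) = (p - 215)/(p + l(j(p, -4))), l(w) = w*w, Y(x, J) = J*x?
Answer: 972/49319275 ≈ 1.9708e-5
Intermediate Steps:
l(w) = w²
F(p) = (-215 + p)/(16 + p) (F(p) = (p - 215)/(p + (-4)²) = (-215 + p)/(p + 16) = (-215 + p)/(16 + p))
1/(50740 + F(5)/Y(-24, -81)) = 1/(50740 + ((-215 + 5)/(16 + 5))/((-81*(-24)))) = 1/(50740 + (-210/21)/1944) = 1/(50740 + ((1/21)*(-210))*(1/1944)) = 1/(50740 - 10*1/1944) = 1/(50740 - 5/972) = 1/(49319275/972) = 972/49319275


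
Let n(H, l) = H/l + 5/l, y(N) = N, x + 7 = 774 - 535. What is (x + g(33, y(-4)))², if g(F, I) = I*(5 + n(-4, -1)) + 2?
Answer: 47524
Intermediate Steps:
x = 232 (x = -7 + (774 - 535) = -7 + 239 = 232)
n(H, l) = 5/l + H/l
g(F, I) = 2 + 4*I (g(F, I) = I*(5 + (5 - 4)/(-1)) + 2 = I*(5 - 1*1) + 2 = I*(5 - 1) + 2 = I*4 + 2 = 4*I + 2 = 2 + 4*I)
(x + g(33, y(-4)))² = (232 + (2 + 4*(-4)))² = (232 + (2 - 16))² = (232 - 14)² = 218² = 47524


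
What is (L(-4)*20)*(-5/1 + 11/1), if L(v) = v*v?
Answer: 1920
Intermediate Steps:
L(v) = v**2
(L(-4)*20)*(-5/1 + 11/1) = ((-4)**2*20)*(-5/1 + 11/1) = (16*20)*(-5*1 + 11*1) = 320*(-5 + 11) = 320*6 = 1920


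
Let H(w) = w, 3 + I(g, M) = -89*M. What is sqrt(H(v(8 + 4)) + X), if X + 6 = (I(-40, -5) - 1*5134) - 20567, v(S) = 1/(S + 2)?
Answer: 3*I*sqrt(550214)/14 ≈ 158.95*I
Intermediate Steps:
I(g, M) = -3 - 89*M
v(S) = 1/(2 + S)
X = -25265 (X = -6 + (((-3 - 89*(-5)) - 1*5134) - 20567) = -6 + (((-3 + 445) - 5134) - 20567) = -6 + ((442 - 5134) - 20567) = -6 + (-4692 - 20567) = -6 - 25259 = -25265)
sqrt(H(v(8 + 4)) + X) = sqrt(1/(2 + (8 + 4)) - 25265) = sqrt(1/(2 + 12) - 25265) = sqrt(1/14 - 25265) = sqrt(-353709/14) = 3*I*sqrt(550214)/14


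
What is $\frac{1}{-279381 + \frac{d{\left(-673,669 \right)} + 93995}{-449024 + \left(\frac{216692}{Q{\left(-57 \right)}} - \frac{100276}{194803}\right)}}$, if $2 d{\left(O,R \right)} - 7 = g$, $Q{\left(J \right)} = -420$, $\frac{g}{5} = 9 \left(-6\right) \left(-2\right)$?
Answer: $- \frac{2627154837274}{733977696506045559} \approx -3.5793 \cdot 10^{-6}$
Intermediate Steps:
$g = 540$ ($g = 5 \cdot 9 \left(-6\right) \left(-2\right) = 5 \left(\left(-54\right) \left(-2\right)\right) = 5 \cdot 108 = 540$)
$d{\left(O,R \right)} = \frac{547}{2}$ ($d{\left(O,R \right)} = \frac{7}{2} + \frac{1}{2} \cdot 540 = \frac{7}{2} + 270 = \frac{547}{2}$)
$\frac{1}{-279381 + \frac{d{\left(-673,669 \right)} + 93995}{-449024 + \left(\frac{216692}{Q{\left(-57 \right)}} - \frac{100276}{194803}\right)}} = \frac{1}{-279381 + \frac{\frac{547}{2} + 93995}{-449024 + \left(\frac{216692}{-420} - \frac{100276}{194803}\right)}} = \frac{1}{-279381 + \frac{188537}{2 \left(-449024 + \left(216692 \left(- \frac{1}{420}\right) - \frac{100276}{194803}\right)\right)}} = \frac{1}{-279381 + \frac{188537}{2 \left(-449024 - \frac{1509084557}{2922045}\right)}} = \frac{1}{-279381 + \frac{188537}{2 \left(- \frac{1313577418637}{2922045}\right)}} = \frac{1}{-279381 + \frac{188537}{2} \left(- \frac{2922045}{1313577418637}\right)} = \frac{1}{-279381 - \frac{550913598165}{2627154837274}} = \frac{1}{- \frac{733977696506045559}{2627154837274}} = - \frac{2627154837274}{733977696506045559}$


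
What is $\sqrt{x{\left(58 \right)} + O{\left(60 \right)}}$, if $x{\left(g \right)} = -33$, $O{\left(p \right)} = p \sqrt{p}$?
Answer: $\sqrt{-33 + 120 \sqrt{15}} \approx 20.779$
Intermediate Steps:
$O{\left(p \right)} = p^{\frac{3}{2}}$
$\sqrt{x{\left(58 \right)} + O{\left(60 \right)}} = \sqrt{-33 + 60^{\frac{3}{2}}} = \sqrt{-33 + 120 \sqrt{15}}$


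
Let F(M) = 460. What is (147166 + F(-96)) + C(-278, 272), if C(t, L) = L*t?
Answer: 72010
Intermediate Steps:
(147166 + F(-96)) + C(-278, 272) = (147166 + 460) + 272*(-278) = 147626 - 75616 = 72010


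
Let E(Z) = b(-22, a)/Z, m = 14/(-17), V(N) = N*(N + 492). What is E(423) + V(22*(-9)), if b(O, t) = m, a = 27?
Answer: -418602506/7191 ≈ -58212.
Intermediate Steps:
V(N) = N*(492 + N)
m = -14/17 (m = 14*(-1/17) = -14/17 ≈ -0.82353)
b(O, t) = -14/17
E(Z) = -14/(17*Z)
E(423) + V(22*(-9)) = -14/17/423 + (22*(-9))*(492 + 22*(-9)) = -14/17*1/423 - 198*(492 - 198) = -14/7191 - 198*294 = -14/7191 - 58212 = -418602506/7191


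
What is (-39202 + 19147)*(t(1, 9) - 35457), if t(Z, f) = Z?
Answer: 711070080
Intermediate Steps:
(-39202 + 19147)*(t(1, 9) - 35457) = (-39202 + 19147)*(1 - 35457) = -20055*(-35456) = 711070080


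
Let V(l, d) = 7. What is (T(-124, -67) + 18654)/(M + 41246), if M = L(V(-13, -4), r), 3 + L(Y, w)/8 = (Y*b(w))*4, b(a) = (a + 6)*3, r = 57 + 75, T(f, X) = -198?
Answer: 9228/66979 ≈ 0.13777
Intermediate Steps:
r = 132
b(a) = 18 + 3*a (b(a) = (6 + a)*3 = 18 + 3*a)
L(Y, w) = -24 + 32*Y*(18 + 3*w) (L(Y, w) = -24 + 8*((Y*(18 + 3*w))*4) = -24 + 8*(4*Y*(18 + 3*w)) = -24 + 32*Y*(18 + 3*w))
M = 92712 (M = -24 + 96*7*(6 + 132) = -24 + 96*7*138 = -24 + 92736 = 92712)
(T(-124, -67) + 18654)/(M + 41246) = (-198 + 18654)/(92712 + 41246) = 18456/133958 = 18456*(1/133958) = 9228/66979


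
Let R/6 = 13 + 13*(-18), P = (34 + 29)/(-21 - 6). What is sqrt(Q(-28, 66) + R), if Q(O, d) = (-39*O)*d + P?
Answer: sqrt(636693)/3 ≈ 265.98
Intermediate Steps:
P = -7/3 (P = 63/(-27) = 63*(-1/27) = -7/3 ≈ -2.3333)
Q(O, d) = -7/3 - 39*O*d (Q(O, d) = (-39*O)*d - 7/3 = -39*O*d - 7/3 = -7/3 - 39*O*d)
R = -1326 (R = 6*(13 + 13*(-18)) = 6*(13 - 234) = 6*(-221) = -1326)
sqrt(Q(-28, 66) + R) = sqrt((-7/3 - 39*(-28)*66) - 1326) = sqrt((-7/3 + 72072) - 1326) = sqrt(216209/3 - 1326) = sqrt(212231/3) = sqrt(636693)/3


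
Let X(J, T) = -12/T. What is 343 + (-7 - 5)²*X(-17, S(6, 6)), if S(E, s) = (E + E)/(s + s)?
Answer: -1385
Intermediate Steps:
S(E, s) = E/s (S(E, s) = (2*E)/((2*s)) = (2*E)*(1/(2*s)) = E/s)
343 + (-7 - 5)²*X(-17, S(6, 6)) = 343 + (-7 - 5)²*(-12/1) = 343 + (-12)²*(-12/1) = 343 + 144*(-12/1) = 343 + 144*(-12*1) = 343 + 144*(-12) = 343 - 1728 = -1385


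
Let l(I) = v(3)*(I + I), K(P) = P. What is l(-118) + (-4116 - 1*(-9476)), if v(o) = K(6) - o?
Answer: 4652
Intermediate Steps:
v(o) = 6 - o
l(I) = 6*I (l(I) = (6 - 1*3)*(I + I) = (6 - 3)*(2*I) = 3*(2*I) = 6*I)
l(-118) + (-4116 - 1*(-9476)) = 6*(-118) + (-4116 - 1*(-9476)) = -708 + (-4116 + 9476) = -708 + 5360 = 4652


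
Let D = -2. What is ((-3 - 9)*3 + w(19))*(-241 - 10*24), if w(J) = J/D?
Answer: 43771/2 ≈ 21886.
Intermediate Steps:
w(J) = -J/2 (w(J) = J/(-2) = J*(-½) = -J/2)
((-3 - 9)*3 + w(19))*(-241 - 10*24) = ((-3 - 9)*3 - ½*19)*(-241 - 10*24) = (-12*3 - 19/2)*(-241 - 240) = (-36 - 19/2)*(-481) = -91/2*(-481) = 43771/2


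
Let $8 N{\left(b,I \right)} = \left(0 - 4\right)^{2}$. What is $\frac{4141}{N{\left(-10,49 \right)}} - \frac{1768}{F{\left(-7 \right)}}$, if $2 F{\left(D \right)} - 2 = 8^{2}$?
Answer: $\frac{133117}{66} \approx 2016.9$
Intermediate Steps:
$F{\left(D \right)} = 33$ ($F{\left(D \right)} = 1 + \frac{8^{2}}{2} = 1 + \frac{1}{2} \cdot 64 = 1 + 32 = 33$)
$N{\left(b,I \right)} = 2$ ($N{\left(b,I \right)} = \frac{\left(0 - 4\right)^{2}}{8} = \frac{\left(-4\right)^{2}}{8} = \frac{1}{8} \cdot 16 = 2$)
$\frac{4141}{N{\left(-10,49 \right)}} - \frac{1768}{F{\left(-7 \right)}} = \frac{4141}{2} - \frac{1768}{33} = \frac{133117}{66}$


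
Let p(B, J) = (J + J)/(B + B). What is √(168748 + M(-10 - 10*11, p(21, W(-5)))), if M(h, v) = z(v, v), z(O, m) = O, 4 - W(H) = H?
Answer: √8268673/7 ≈ 410.79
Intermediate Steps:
W(H) = 4 - H
p(B, J) = J/B (p(B, J) = (2*J)/((2*B)) = (2*J)*(1/(2*B)) = J/B)
M(h, v) = v
√(168748 + M(-10 - 10*11, p(21, W(-5)))) = √(168748 + (4 - 1*(-5))/21) = √(168748 + (4 + 5)*(1/21)) = √(168748 + 9*(1/21)) = √(168748 + 3/7) = √(1181239/7) = √8268673/7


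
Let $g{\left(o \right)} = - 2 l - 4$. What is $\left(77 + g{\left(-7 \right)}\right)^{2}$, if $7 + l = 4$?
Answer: $6241$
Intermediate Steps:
$l = -3$ ($l = -7 + 4 = -3$)
$g{\left(o \right)} = 2$ ($g{\left(o \right)} = \left(-2\right) \left(-3\right) - 4 = 6 - 4 = 2$)
$\left(77 + g{\left(-7 \right)}\right)^{2} = \left(77 + 2\right)^{2} = 79^{2} = 6241$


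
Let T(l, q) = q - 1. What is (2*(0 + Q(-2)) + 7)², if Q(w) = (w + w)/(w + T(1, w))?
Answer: 1849/25 ≈ 73.960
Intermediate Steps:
T(l, q) = -1 + q
Q(w) = 2*w/(-1 + 2*w) (Q(w) = (w + w)/(w + (-1 + w)) = (2*w)/(-1 + 2*w) = 2*w/(-1 + 2*w))
(2*(0 + Q(-2)) + 7)² = (2*(0 + 2*(-2)/(-1 + 2*(-2))) + 7)² = (2*(0 + 2*(-2)/(-1 - 4)) + 7)² = (2*(0 + 2*(-2)/(-5)) + 7)² = (2*(0 + 2*(-2)*(-⅕)) + 7)² = (2*(0 + ⅘) + 7)² = (2*(⅘) + 7)² = (8/5 + 7)² = (43/5)² = 1849/25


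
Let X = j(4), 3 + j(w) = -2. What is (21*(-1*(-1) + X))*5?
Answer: -420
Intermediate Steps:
j(w) = -5 (j(w) = -3 - 2 = -5)
X = -5
(21*(-1*(-1) + X))*5 = (21*(-1*(-1) - 5))*5 = (21*(1 - 5))*5 = (21*(-4))*5 = -84*5 = -420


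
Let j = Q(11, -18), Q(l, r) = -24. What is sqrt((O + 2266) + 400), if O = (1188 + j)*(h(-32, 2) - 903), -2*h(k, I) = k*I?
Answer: I*sqrt(1011178) ≈ 1005.6*I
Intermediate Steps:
h(k, I) = -I*k/2 (h(k, I) = -k*I/2 = -I*k/2)
j = -24
O = -1013844 (O = (1188 - 24)*(-1/2*2*(-32) - 903) = 1164*(32 - 903) = 1164*(-871) = -1013844)
sqrt((O + 2266) + 400) = sqrt((-1013844 + 2266) + 400) = sqrt(-1011578 + 400) = sqrt(-1011178) = I*sqrt(1011178)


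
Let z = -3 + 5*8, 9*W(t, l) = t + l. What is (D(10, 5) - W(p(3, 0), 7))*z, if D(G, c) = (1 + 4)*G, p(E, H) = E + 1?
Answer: 16243/9 ≈ 1804.8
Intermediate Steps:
p(E, H) = 1 + E
D(G, c) = 5*G
W(t, l) = l/9 + t/9 (W(t, l) = (t + l)/9 = (l + t)/9 = l/9 + t/9)
z = 37 (z = -3 + 40 = 37)
(D(10, 5) - W(p(3, 0), 7))*z = (5*10 - ((⅑)*7 + (1 + 3)/9))*37 = (50 - (7/9 + (⅑)*4))*37 = (50 - (7/9 + 4/9))*37 = (50 - 1*11/9)*37 = (50 - 11/9)*37 = (439/9)*37 = 16243/9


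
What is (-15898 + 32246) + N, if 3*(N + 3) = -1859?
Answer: 47176/3 ≈ 15725.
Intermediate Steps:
N = -1868/3 (N = -3 + (⅓)*(-1859) = -3 - 1859/3 = -1868/3 ≈ -622.67)
(-15898 + 32246) + N = (-15898 + 32246) - 1868/3 = 16348 - 1868/3 = 47176/3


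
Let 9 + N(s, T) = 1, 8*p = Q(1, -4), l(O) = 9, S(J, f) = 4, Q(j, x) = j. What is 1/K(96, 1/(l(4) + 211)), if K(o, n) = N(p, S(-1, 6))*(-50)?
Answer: 1/400 ≈ 0.0025000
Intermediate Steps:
p = 1/8 (p = (1/8)*1 = 1/8 ≈ 0.12500)
N(s, T) = -8 (N(s, T) = -9 + 1 = -8)
K(o, n) = 400 (K(o, n) = -8*(-50) = 400)
1/K(96, 1/(l(4) + 211)) = 1/400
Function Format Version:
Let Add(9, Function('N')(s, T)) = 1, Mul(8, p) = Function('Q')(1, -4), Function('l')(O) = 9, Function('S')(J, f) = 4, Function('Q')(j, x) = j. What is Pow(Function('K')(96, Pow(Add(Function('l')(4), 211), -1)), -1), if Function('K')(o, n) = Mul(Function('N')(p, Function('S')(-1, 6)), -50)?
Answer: Rational(1, 400) ≈ 0.0025000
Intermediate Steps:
p = Rational(1, 8) (p = Mul(Rational(1, 8), 1) = Rational(1, 8) ≈ 0.12500)
Function('N')(s, T) = -8 (Function('N')(s, T) = Add(-9, 1) = -8)
Function('K')(o, n) = 400 (Function('K')(o, n) = Mul(-8, -50) = 400)
Pow(Function('K')(96, Pow(Add(Function('l')(4), 211), -1)), -1) = Pow(400, -1) = Rational(1, 400)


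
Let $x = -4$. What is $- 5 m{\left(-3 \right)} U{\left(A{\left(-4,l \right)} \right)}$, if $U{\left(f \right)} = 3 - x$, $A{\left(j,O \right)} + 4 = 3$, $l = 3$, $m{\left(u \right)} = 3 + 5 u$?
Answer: $420$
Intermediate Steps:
$A{\left(j,O \right)} = -1$ ($A{\left(j,O \right)} = -4 + 3 = -1$)
$U{\left(f \right)} = 7$ ($U{\left(f \right)} = 3 - -4 = 3 + 4 = 7$)
$- 5 m{\left(-3 \right)} U{\left(A{\left(-4,l \right)} \right)} = - 5 \left(3 + 5 \left(-3\right)\right) 7 = - 5 \left(3 - 15\right) 7 = \left(-5\right) \left(-12\right) 7 = 60 \cdot 7 = 420$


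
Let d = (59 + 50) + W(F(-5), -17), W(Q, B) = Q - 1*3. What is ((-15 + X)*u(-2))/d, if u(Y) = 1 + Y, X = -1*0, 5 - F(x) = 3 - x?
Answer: 15/103 ≈ 0.14563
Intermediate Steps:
F(x) = 2 + x (F(x) = 5 - (3 - x) = 5 + (-3 + x) = 2 + x)
X = 0
W(Q, B) = -3 + Q (W(Q, B) = Q - 3 = -3 + Q)
d = 103 (d = (59 + 50) + (-3 + (2 - 5)) = 109 + (-3 - 3) = 109 - 6 = 103)
((-15 + X)*u(-2))/d = ((-15 + 0)*(1 - 2))/103 = -15*(-1)*(1/103) = 15*(1/103) = 15/103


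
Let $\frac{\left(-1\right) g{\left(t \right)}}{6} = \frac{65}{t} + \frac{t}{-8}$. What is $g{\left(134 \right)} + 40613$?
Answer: $\frac{5455219}{134} \approx 40711.0$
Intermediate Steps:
$g{\left(t \right)} = - \frac{390}{t} + \frac{3 t}{4}$ ($g{\left(t \right)} = - 6 \left(\frac{65}{t} + \frac{t}{-8}\right) = - 6 \left(\frac{65}{t} + t \left(- \frac{1}{8}\right)\right) = - 6 \left(\frac{65}{t} - \frac{t}{8}\right) = - \frac{390}{t} + \frac{3 t}{4}$)
$g{\left(134 \right)} + 40613 = \left(- \frac{390}{134} + \frac{3}{4} \cdot 134\right) + 40613 = \left(\left(-390\right) \frac{1}{134} + \frac{201}{2}\right) + 40613 = \left(- \frac{195}{67} + \frac{201}{2}\right) + 40613 = \frac{13077}{134} + 40613 = \frac{5455219}{134}$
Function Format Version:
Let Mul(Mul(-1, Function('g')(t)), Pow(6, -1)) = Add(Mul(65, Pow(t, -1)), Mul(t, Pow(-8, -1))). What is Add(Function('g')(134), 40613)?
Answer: Rational(5455219, 134) ≈ 40711.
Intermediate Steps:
Function('g')(t) = Add(Mul(-390, Pow(t, -1)), Mul(Rational(3, 4), t)) (Function('g')(t) = Mul(-6, Add(Mul(65, Pow(t, -1)), Mul(t, Pow(-8, -1)))) = Mul(-6, Add(Mul(65, Pow(t, -1)), Mul(t, Rational(-1, 8)))) = Mul(-6, Add(Mul(65, Pow(t, -1)), Mul(Rational(-1, 8), t))) = Add(Mul(-390, Pow(t, -1)), Mul(Rational(3, 4), t)))
Add(Function('g')(134), 40613) = Add(Add(Mul(-390, Pow(134, -1)), Mul(Rational(3, 4), 134)), 40613) = Add(Add(Mul(-390, Rational(1, 134)), Rational(201, 2)), 40613) = Add(Add(Rational(-195, 67), Rational(201, 2)), 40613) = Add(Rational(13077, 134), 40613) = Rational(5455219, 134)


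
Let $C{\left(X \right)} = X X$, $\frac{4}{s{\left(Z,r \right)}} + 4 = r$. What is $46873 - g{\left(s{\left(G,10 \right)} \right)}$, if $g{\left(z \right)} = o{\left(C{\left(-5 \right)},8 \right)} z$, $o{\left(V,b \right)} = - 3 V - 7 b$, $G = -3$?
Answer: $\frac{140881}{3} \approx 46960.0$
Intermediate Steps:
$s{\left(Z,r \right)} = \frac{4}{-4 + r}$
$C{\left(X \right)} = X^{2}$
$o{\left(V,b \right)} = - 7 b - 3 V$
$g{\left(z \right)} = - 131 z$ ($g{\left(z \right)} = \left(\left(-7\right) 8 - 3 \left(-5\right)^{2}\right) z = \left(-56 - 75\right) z = - 131 z$)
$46873 - g{\left(s{\left(G,10 \right)} \right)} = 46873 - - 131 \frac{4}{-4 + 10} = 46873 - - 131 \cdot \frac{4}{6} = 46873 - - 131 \cdot 4 \cdot \frac{1}{6} = 46873 - \left(-131\right) \frac{2}{3} = 46873 - - \frac{262}{3} = 46873 + \frac{262}{3} = \frac{140881}{3}$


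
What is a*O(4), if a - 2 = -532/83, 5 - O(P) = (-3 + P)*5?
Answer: 0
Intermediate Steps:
O(P) = 20 - 5*P (O(P) = 5 - (-3 + P)*5 = 5 - (-15 + 5*P) = 5 + (15 - 5*P) = 20 - 5*P)
a = -366/83 (a = 2 - 532/83 = -366/83 ≈ -4.4096)
a*O(4) = -366*(20 - 5*4)/83 = -366*(20 - 20)/83 = -366/83*0 = 0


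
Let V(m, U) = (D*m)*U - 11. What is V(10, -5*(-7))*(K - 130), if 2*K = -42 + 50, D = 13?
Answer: -571914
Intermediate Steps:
V(m, U) = -11 + 13*U*m (V(m, U) = (13*m)*U - 11 = 13*U*m - 11 = -11 + 13*U*m)
K = 4 (K = (-42 + 50)/2 = (½)*8 = 4)
V(10, -5*(-7))*(K - 130) = (-11 + 13*(-5*(-7))*10)*(4 - 130) = (-11 + 13*35*10)*(-126) = (-11 + 4550)*(-126) = 4539*(-126) = -571914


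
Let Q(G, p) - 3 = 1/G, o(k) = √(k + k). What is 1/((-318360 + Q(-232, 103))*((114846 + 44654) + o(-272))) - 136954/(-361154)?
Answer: 321668484186687357809/848254594564540122779 + 58*I*√34/117436688305340675 ≈ 0.37921 + 2.8798e-15*I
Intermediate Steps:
o(k) = √2*√k (o(k) = √(2*k) = √2*√k)
Q(G, p) = 3 + 1/G
1/((-318360 + Q(-232, 103))*((114846 + 44654) + o(-272))) - 136954/(-361154) = 1/((-318360 + (3 + 1/(-232)))*((114846 + 44654) + √2*√(-272))) - 136954/(-361154) = 1/((-318360 + (3 - 1/232))*(159500 + √2*(4*I*√17))) - 136954*(-1/361154) = 1/((-318360 + 695/232)*(159500 + 4*I*√34)) + 68477/180577 = 1/((-73858825/232)*(159500 + 4*I*√34)) + 68477/180577 = -232/(73858825*(159500 + 4*I*√34)) + 68477/180577 = 68477/180577 - 232/(73858825*(159500 + 4*I*√34))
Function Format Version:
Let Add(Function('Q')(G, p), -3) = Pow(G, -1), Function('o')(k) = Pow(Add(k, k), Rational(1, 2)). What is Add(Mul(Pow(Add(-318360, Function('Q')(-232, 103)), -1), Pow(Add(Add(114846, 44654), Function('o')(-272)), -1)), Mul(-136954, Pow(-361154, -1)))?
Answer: Add(Rational(321668484186687357809, 848254594564540122779), Mul(Rational(58, 117436688305340675), I, Pow(34, Rational(1, 2)))) ≈ Add(0.37921, Mul(2.8798e-15, I))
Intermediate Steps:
Function('o')(k) = Mul(Pow(2, Rational(1, 2)), Pow(k, Rational(1, 2))) (Function('o')(k) = Pow(Mul(2, k), Rational(1, 2)) = Mul(Pow(2, Rational(1, 2)), Pow(k, Rational(1, 2))))
Function('Q')(G, p) = Add(3, Pow(G, -1))
Add(Mul(Pow(Add(-318360, Function('Q')(-232, 103)), -1), Pow(Add(Add(114846, 44654), Function('o')(-272)), -1)), Mul(-136954, Pow(-361154, -1))) = Add(Mul(Pow(Add(-318360, Add(3, Pow(-232, -1))), -1), Pow(Add(Add(114846, 44654), Mul(Pow(2, Rational(1, 2)), Pow(-272, Rational(1, 2)))), -1)), Mul(-136954, Pow(-361154, -1))) = Add(Mul(Pow(Add(-318360, Add(3, Rational(-1, 232))), -1), Pow(Add(159500, Mul(Pow(2, Rational(1, 2)), Mul(4, I, Pow(17, Rational(1, 2))))), -1)), Mul(-136954, Rational(-1, 361154))) = Add(Mul(Pow(Add(-318360, Rational(695, 232)), -1), Pow(Add(159500, Mul(4, I, Pow(34, Rational(1, 2)))), -1)), Rational(68477, 180577)) = Add(Mul(Pow(Rational(-73858825, 232), -1), Pow(Add(159500, Mul(4, I, Pow(34, Rational(1, 2)))), -1)), Rational(68477, 180577)) = Add(Mul(Rational(-232, 73858825), Pow(Add(159500, Mul(4, I, Pow(34, Rational(1, 2)))), -1)), Rational(68477, 180577)) = Add(Rational(68477, 180577), Mul(Rational(-232, 73858825), Pow(Add(159500, Mul(4, I, Pow(34, Rational(1, 2)))), -1)))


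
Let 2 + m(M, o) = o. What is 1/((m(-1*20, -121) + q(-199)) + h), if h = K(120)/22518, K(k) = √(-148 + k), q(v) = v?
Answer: -5831193726/1877644379773 - 11259*I*√7/13143510658411 ≈ -0.0031056 - 2.2664e-9*I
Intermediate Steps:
m(M, o) = -2 + o
h = I*√7/11259 (h = √(-148 + 120)/22518 = √(-28)*(1/22518) = (2*I*√7)*(1/22518) = I*√7/11259 ≈ 0.00023499*I)
1/((m(-1*20, -121) + q(-199)) + h) = 1/(((-2 - 121) - 199) + I*√7/11259) = 1/((-123 - 199) + I*√7/11259) = 1/(-322 + I*√7/11259)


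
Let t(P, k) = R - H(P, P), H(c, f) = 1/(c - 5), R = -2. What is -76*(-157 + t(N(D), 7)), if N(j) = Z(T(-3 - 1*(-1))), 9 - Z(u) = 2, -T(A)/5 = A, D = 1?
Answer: 12122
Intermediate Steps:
T(A) = -5*A
Z(u) = 7 (Z(u) = 9 - 1*2 = 9 - 2 = 7)
N(j) = 7
H(c, f) = 1/(-5 + c)
t(P, k) = -2 - 1/(-5 + P)
-76*(-157 + t(N(D), 7)) = -76*(-157 + (9 - 2*7)/(-5 + 7)) = -76*(-157 + (9 - 14)/2) = -76*(-157 + (½)*(-5)) = -76*(-157 - 5/2) = -76*(-319/2) = 12122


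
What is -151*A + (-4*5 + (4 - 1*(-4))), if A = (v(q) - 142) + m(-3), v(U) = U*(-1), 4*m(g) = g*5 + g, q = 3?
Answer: 45125/2 ≈ 22563.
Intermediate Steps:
m(g) = 3*g/2 (m(g) = (g*5 + g)/4 = (5*g + g)/4 = (6*g)/4 = 3*g/2)
v(U) = -U
A = -299/2 (A = (-1*3 - 142) + (3/2)*(-3) = (-3 - 142) - 9/2 = -145 - 9/2 = -299/2 ≈ -149.50)
-151*A + (-4*5 + (4 - 1*(-4))) = -151*(-299/2) + (-4*5 + (4 - 1*(-4))) = 45149/2 + (-20 + (4 + 4)) = 45149/2 + (-20 + 8) = 45149/2 - 12 = 45125/2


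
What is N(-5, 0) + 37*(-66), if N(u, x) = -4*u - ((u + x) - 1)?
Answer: -2416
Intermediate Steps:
N(u, x) = 1 - x - 5*u (N(u, x) = -4*u - (-1 + u + x) = -4*u + (1 - u - x) = 1 - x - 5*u)
N(-5, 0) + 37*(-66) = (1 - 1*0 - 5*(-5)) + 37*(-66) = (1 + 0 + 25) - 2442 = 26 - 2442 = -2416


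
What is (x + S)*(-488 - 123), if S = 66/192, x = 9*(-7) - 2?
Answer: 1264159/32 ≈ 39505.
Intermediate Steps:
x = -65 (x = -63 - 2 = -65)
S = 11/32 (S = 66*(1/192) = 11/32 ≈ 0.34375)
(x + S)*(-488 - 123) = (-65 + 11/32)*(-488 - 123) = -2069/32*(-611) = 1264159/32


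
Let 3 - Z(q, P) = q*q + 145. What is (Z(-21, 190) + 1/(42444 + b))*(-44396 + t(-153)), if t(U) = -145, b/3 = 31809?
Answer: 397794641608/15319 ≈ 2.5967e+7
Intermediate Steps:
b = 95427 (b = 3*31809 = 95427)
Z(q, P) = -142 - q² (Z(q, P) = 3 - (q*q + 145) = 3 - (q² + 145) = 3 - (145 + q²) = 3 + (-145 - q²) = -142 - q²)
(Z(-21, 190) + 1/(42444 + b))*(-44396 + t(-153)) = ((-142 - 1*(-21)²) + 1/(42444 + 95427))*(-44396 - 145) = ((-142 - 1*441) + 1/137871)*(-44541) = ((-142 - 441) + 1/137871)*(-44541) = (-583 + 1/137871)*(-44541) = -80378792/137871*(-44541) = 397794641608/15319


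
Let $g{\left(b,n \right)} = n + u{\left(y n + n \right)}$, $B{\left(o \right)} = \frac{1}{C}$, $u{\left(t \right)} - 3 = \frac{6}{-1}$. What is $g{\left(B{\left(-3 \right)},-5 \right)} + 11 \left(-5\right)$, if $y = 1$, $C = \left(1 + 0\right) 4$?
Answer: $-63$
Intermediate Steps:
$C = 4$ ($C = 1 \cdot 4 = 4$)
$u{\left(t \right)} = -3$ ($u{\left(t \right)} = 3 + \frac{6}{-1} = 3 + 6 \left(-1\right) = 3 - 6 = -3$)
$B{\left(o \right)} = \frac{1}{4}$
$g{\left(b,n \right)} = -3 + n$ ($g{\left(b,n \right)} = n - 3 = -3 + n$)
$g{\left(B{\left(-3 \right)},-5 \right)} + 11 \left(-5\right) = \left(-3 - 5\right) + 11 \left(-5\right) = -8 - 55 = -63$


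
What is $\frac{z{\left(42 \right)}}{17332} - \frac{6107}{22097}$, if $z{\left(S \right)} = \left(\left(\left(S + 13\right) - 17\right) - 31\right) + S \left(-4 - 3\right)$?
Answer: $- \frac{16026909}{54712172} \approx -0.29293$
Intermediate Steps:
$z{\left(S \right)} = -35 - 6 S$ ($z{\left(S \right)} = \left(\left(\left(13 + S\right) - 17\right) - 31\right) + S \left(-7\right) = \left(\left(-4 + S\right) - 31\right) - 7 S = \left(-35 + S\right) - 7 S = -35 - 6 S$)
$\frac{z{\left(42 \right)}}{17332} - \frac{6107}{22097} = \frac{-35 - 252}{17332} - \frac{6107}{22097} = \left(-35 - 252\right) \frac{1}{17332} - \frac{6107}{22097} = \left(-287\right) \frac{1}{17332} - \frac{6107}{22097} = - \frac{41}{2476} - \frac{6107}{22097} = - \frac{16026909}{54712172}$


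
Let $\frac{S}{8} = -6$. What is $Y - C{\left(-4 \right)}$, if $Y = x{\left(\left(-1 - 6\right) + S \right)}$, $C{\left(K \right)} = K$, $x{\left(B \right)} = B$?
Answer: $-51$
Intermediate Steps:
$S = -48$ ($S = 8 \left(-6\right) = -48$)
$Y = -55$ ($Y = \left(-1 - 6\right) - 48 = -7 - 48 = -55$)
$Y - C{\left(-4 \right)} = -55 - -4 = -55 + 4 = -51$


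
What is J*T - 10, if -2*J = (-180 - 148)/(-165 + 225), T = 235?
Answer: 1897/3 ≈ 632.33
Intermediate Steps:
J = 41/15 (J = -(-180 - 148)/(2*(-165 + 225)) = -(-164)/60 = -½*(-82/15) = 41/15 ≈ 2.7333)
J*T - 10 = (41/15)*235 - 10 = 1927/3 - 10 = 1897/3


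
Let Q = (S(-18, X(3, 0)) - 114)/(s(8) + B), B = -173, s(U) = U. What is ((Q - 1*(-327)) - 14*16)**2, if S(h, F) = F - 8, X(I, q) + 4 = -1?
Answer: 293162884/27225 ≈ 10768.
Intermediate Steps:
X(I, q) = -5 (X(I, q) = -4 - 1 = -5)
S(h, F) = -8 + F
Q = 127/165 (Q = ((-8 - 5) - 114)/(8 - 173) = (-13 - 114)/(-165) = -127*(-1/165) = 127/165 ≈ 0.76970)
((Q - 1*(-327)) - 14*16)**2 = ((127/165 - 1*(-327)) - 14*16)**2 = ((127/165 + 327) - 224)**2 = (54082/165 - 224)**2 = (17122/165)**2 = 293162884/27225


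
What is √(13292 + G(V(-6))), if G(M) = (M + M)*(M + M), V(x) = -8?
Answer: 2*√3387 ≈ 116.40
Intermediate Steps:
G(M) = 4*M² (G(M) = (2*M)*(2*M) = 4*M²)
√(13292 + G(V(-6))) = √(13292 + 4*(-8)²) = √(13292 + 4*64) = √(13292 + 256) = √13548 = 2*√3387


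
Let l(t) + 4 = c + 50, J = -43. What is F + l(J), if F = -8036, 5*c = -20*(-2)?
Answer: -7982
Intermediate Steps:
c = 8 (c = (-20*(-2))/5 = (⅕)*40 = 8)
l(t) = 54 (l(t) = -4 + (8 + 50) = -4 + 58 = 54)
F + l(J) = -8036 + 54 = -7982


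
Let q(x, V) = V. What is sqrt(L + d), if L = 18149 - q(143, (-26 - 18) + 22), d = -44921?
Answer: 5*I*sqrt(1070) ≈ 163.55*I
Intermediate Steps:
L = 18171 (L = 18149 - ((-26 - 18) + 22) = 18149 - (-44 + 22) = 18149 - 1*(-22) = 18149 + 22 = 18171)
sqrt(L + d) = sqrt(18171 - 44921) = sqrt(-26750) = 5*I*sqrt(1070)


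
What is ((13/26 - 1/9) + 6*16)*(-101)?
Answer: -175235/18 ≈ -9735.3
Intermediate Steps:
((13/26 - 1/9) + 6*16)*(-101) = ((13*(1/26) - 1*1/9) + 96)*(-101) = ((1/2 - 1/9) + 96)*(-101) = (7/18 + 96)*(-101) = (1735/18)*(-101) = -175235/18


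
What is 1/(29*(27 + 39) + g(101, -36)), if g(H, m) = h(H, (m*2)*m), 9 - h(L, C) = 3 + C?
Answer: -1/672 ≈ -0.0014881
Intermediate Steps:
h(L, C) = 6 - C (h(L, C) = 9 - (3 + C) = 9 + (-3 - C) = 6 - C)
g(H, m) = 6 - 2*m² (g(H, m) = 6 - m*2*m = 6 - 2*m*m = 6 - 2*m²)
1/(29*(27 + 39) + g(101, -36)) = 1/(29*(27 + 39) + (6 - 2*(-36)²)) = 1/(29*66 + (6 - 2*1296)) = 1/(1914 + (6 - 2592)) = 1/(1914 - 2586) = 1/(-672) = -1/672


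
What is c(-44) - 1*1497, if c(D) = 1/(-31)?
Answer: -46408/31 ≈ -1497.0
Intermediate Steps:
c(D) = -1/31
c(-44) - 1*1497 = -1/31 - 1*1497 = -1/31 - 1497 = -46408/31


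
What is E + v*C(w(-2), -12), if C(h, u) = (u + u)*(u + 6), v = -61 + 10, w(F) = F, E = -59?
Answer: -7403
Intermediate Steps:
v = -51
C(h, u) = 2*u*(6 + u) (C(h, u) = (2*u)*(6 + u) = 2*u*(6 + u))
E + v*C(w(-2), -12) = -59 - 102*(-12)*(6 - 12) = -59 - 102*(-12)*(-6) = -59 - 51*144 = -59 - 7344 = -7403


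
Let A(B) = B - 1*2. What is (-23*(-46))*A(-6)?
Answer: -8464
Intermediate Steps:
A(B) = -2 + B (A(B) = B - 2 = -2 + B)
(-23*(-46))*A(-6) = (-23*(-46))*(-2 - 6) = 1058*(-8) = -8464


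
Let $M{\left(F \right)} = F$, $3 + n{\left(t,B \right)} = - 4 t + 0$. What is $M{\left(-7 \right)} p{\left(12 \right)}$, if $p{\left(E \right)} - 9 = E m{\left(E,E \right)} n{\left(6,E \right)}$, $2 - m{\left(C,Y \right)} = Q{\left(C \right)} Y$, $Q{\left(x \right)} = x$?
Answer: $-322119$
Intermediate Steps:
$n{\left(t,B \right)} = -3 - 4 t$ ($n{\left(t,B \right)} = -3 + \left(- 4 t + 0\right) = -3 - 4 t$)
$m{\left(C,Y \right)} = 2 - C Y$
$p{\left(E \right)} = 9 - 27 E \left(2 - E^{2}\right)$ ($p{\left(E \right)} = 9 + E \left(2 - E E\right) \left(-3 - 24\right) = 9 + E \left(2 - E^{2}\right) \left(-3 - 24\right) = 9 + E \left(2 - E^{2}\right) \left(-27\right) = 9 - 27 E \left(2 - E^{2}\right)$)
$M{\left(-7 \right)} p{\left(12 \right)} = - 7 \left(9 - 648 + 27 \cdot 12^{3}\right) = - 7 \left(9 - 648 + 27 \cdot 1728\right) = - 7 \left(9 - 648 + 46656\right) = \left(-7\right) 46017 = -322119$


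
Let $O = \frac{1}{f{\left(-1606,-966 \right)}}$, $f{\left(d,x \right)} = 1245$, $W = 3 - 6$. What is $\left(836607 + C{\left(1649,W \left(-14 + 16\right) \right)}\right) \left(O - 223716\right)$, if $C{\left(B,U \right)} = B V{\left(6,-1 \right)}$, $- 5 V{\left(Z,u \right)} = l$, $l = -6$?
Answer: $- \frac{389280499830417}{2075} \approx -1.876 \cdot 10^{11}$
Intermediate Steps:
$W = -3$ ($W = 3 - 6 = -3$)
$V{\left(Z,u \right)} = \frac{6}{5}$ ($V{\left(Z,u \right)} = \left(- \frac{1}{5}\right) \left(-6\right) = \frac{6}{5}$)
$C{\left(B,U \right)} = \frac{6 B}{5}$ ($C{\left(B,U \right)} = B \frac{6}{5} = \frac{6 B}{5}$)
$O = \frac{1}{1245} \approx 0.00080321$
$\left(836607 + C{\left(1649,W \left(-14 + 16\right) \right)}\right) \left(O - 223716\right) = \left(836607 + \frac{6}{5} \cdot 1649\right) \left(\frac{1}{1245} - 223716\right) = \left(836607 + \frac{9894}{5}\right) \left(- \frac{278526419}{1245}\right) = \frac{4192929}{5} \left(- \frac{278526419}{1245}\right) = - \frac{389280499830417}{2075}$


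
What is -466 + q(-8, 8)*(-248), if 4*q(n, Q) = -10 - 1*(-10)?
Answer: -466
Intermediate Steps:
q(n, Q) = 0 (q(n, Q) = (-10 - 1*(-10))/4 = (-10 + 10)/4 = (1/4)*0 = 0)
-466 + q(-8, 8)*(-248) = -466 + 0*(-248) = -466 + 0 = -466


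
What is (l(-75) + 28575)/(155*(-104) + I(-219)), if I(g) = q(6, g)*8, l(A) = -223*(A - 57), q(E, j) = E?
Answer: -58011/16072 ≈ -3.6094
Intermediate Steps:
l(A) = 12711 - 223*A (l(A) = -223*(-57 + A) = 12711 - 223*A)
I(g) = 48 (I(g) = 6*8 = 48)
(l(-75) + 28575)/(155*(-104) + I(-219)) = ((12711 - 223*(-75)) + 28575)/(155*(-104) + 48) = ((12711 + 16725) + 28575)/(-16120 + 48) = (29436 + 28575)/(-16072) = 58011*(-1/16072) = -58011/16072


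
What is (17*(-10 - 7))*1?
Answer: -289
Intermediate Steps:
(17*(-10 - 7))*1 = (17*(-17))*1 = -289*1 = -289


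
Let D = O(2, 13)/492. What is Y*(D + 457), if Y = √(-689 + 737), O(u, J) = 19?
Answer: 224863*√3/123 ≈ 3166.5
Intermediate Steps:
Y = 4*√3 (Y = √48 = 4*√3 ≈ 6.9282)
D = 19/492 ≈ 0.038618
Y*(D + 457) = (4*√3)*(19/492 + 457) = (4*√3)*(224863/492) = 224863*√3/123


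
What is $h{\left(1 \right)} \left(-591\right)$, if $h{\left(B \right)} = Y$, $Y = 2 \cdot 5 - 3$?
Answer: $-4137$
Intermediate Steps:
$Y = 7$ ($Y = 10 - 3 = 7$)
$h{\left(B \right)} = 7$
$h{\left(1 \right)} \left(-591\right) = 7 \left(-591\right) = -4137$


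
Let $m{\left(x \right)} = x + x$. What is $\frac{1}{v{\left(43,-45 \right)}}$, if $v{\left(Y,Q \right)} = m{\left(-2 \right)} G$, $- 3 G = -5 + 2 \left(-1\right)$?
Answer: $- \frac{3}{28} \approx -0.10714$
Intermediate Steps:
$G = \frac{7}{3}$ ($G = - \frac{-5 + 2 \left(-1\right)}{3} = - \frac{-5 - 2}{3} = \left(- \frac{1}{3}\right) \left(-7\right) = \frac{7}{3} \approx 2.3333$)
$m{\left(x \right)} = 2 x$
$v{\left(Y,Q \right)} = - \frac{28}{3}$ ($v{\left(Y,Q \right)} = 2 \left(-2\right) \frac{7}{3} = \left(-4\right) \frac{7}{3} = - \frac{28}{3}$)
$\frac{1}{v{\left(43,-45 \right)}} = \frac{1}{- \frac{28}{3}} = - \frac{3}{28}$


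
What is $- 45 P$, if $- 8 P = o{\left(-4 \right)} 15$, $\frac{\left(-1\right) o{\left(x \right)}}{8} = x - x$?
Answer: $0$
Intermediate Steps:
$o{\left(x \right)} = 0$ ($o{\left(x \right)} = - 8 \left(x - x\right) = \left(-8\right) 0 = 0$)
$P = 0$ ($P = - \frac{0 \cdot 15}{8} = \left(- \frac{1}{8}\right) 0 = 0$)
$- 45 P = \left(-45\right) 0 = 0$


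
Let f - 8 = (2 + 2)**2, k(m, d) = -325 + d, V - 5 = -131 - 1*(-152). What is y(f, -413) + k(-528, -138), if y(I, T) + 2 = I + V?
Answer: -415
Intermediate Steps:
V = 26 (V = 5 + (-131 - 1*(-152)) = 5 + (-131 + 152) = 5 + 21 = 26)
f = 24 (f = 8 + (2 + 2)**2 = 8 + 4**2 = 8 + 16 = 24)
y(I, T) = 24 + I (y(I, T) = -2 + (I + 26) = -2 + (26 + I) = 24 + I)
y(f, -413) + k(-528, -138) = (24 + 24) + (-325 - 138) = 48 - 463 = -415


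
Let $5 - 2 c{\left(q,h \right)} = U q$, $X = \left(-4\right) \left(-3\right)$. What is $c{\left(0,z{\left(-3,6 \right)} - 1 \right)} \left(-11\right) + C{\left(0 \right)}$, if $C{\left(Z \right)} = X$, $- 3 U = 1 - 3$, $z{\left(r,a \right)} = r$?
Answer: $- \frac{31}{2} \approx -15.5$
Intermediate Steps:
$X = 12$
$U = \frac{2}{3}$ ($U = - \frac{1 - 3}{3} = \left(- \frac{1}{3}\right) \left(-2\right) = \frac{2}{3} \approx 0.66667$)
$C{\left(Z \right)} = 12$
$c{\left(q,h \right)} = \frac{5}{2} - \frac{q}{3}$ ($c{\left(q,h \right)} = \frac{5}{2} - \frac{\frac{2}{3} q}{2} = \frac{5}{2} - \frac{q}{3}$)
$c{\left(0,z{\left(-3,6 \right)} - 1 \right)} \left(-11\right) + C{\left(0 \right)} = \left(\frac{5}{2} - 0\right) \left(-11\right) + 12 = \left(\frac{5}{2} + 0\right) \left(-11\right) + 12 = \frac{5}{2} \left(-11\right) + 12 = - \frac{55}{2} + 12 = - \frac{31}{2}$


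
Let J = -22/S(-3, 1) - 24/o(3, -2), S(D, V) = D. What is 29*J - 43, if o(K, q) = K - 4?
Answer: 2597/3 ≈ 865.67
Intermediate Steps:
o(K, q) = -4 + K
J = 94/3 (J = -22/(-3) - 24/(-4 + 3) = -22*(-⅓) - 24/(-1) = 22/3 - 24*(-1) = 22/3 + 24 = 94/3 ≈ 31.333)
29*J - 43 = 29*(94/3) - 43 = 2726/3 - 43 = 2597/3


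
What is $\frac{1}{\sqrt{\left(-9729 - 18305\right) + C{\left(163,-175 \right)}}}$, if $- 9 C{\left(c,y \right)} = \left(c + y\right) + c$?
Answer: $- \frac{3 i \sqrt{252457}}{252457} \approx - 0.0059707 i$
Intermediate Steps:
$C{\left(c,y \right)} = - \frac{2 c}{9} - \frac{y}{9}$ ($C{\left(c,y \right)} = - \frac{\left(c + y\right) + c}{9} = - \frac{y + 2 c}{9} = - \frac{2 c}{9} - \frac{y}{9}$)
$\frac{1}{\sqrt{\left(-9729 - 18305\right) + C{\left(163,-175 \right)}}} = \frac{1}{\sqrt{\left(-9729 - 18305\right) - \frac{151}{9}}} = \frac{1}{\sqrt{-28034 + \left(- \frac{326}{9} + \frac{175}{9}\right)}} = \frac{1}{\sqrt{-28034 - \frac{151}{9}}} = \frac{1}{\sqrt{- \frac{252457}{9}}} = \frac{1}{\frac{1}{3} i \sqrt{252457}} = - \frac{3 i \sqrt{252457}}{252457}$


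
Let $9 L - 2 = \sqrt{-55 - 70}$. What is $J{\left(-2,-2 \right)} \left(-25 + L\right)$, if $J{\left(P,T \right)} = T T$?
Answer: $- \frac{892}{9} + \frac{20 i \sqrt{5}}{9} \approx -99.111 + 4.969 i$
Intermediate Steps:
$J{\left(P,T \right)} = T^{2}$
$L = \frac{2}{9} + \frac{5 i \sqrt{5}}{9}$ ($L = \frac{2}{9} + \frac{\sqrt{-55 - 70}}{9} = \frac{2}{9} + \frac{\sqrt{-125}}{9} = \frac{2}{9} + \frac{5 i \sqrt{5}}{9} \approx 0.22222 + 1.2423 i$)
$J{\left(-2,-2 \right)} \left(-25 + L\right) = \left(-2\right)^{2} \left(-25 + \left(\frac{2}{9} + \frac{5 i \sqrt{5}}{9}\right)\right) = 4 \left(- \frac{223}{9} + \frac{5 i \sqrt{5}}{9}\right) = - \frac{892}{9} + \frac{20 i \sqrt{5}}{9}$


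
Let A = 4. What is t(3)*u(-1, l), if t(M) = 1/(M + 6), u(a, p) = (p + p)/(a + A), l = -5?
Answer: -10/27 ≈ -0.37037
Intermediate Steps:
u(a, p) = 2*p/(4 + a) (u(a, p) = (p + p)/(a + 4) = (2*p)/(4 + a) = 2*p/(4 + a))
t(M) = 1/(6 + M)
t(3)*u(-1, l) = (2*(-5)/(4 - 1))/(6 + 3) = (2*(-5)/3)/9 = (2*(-5)*(⅓))/9 = (⅑)*(-10/3) = -10/27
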